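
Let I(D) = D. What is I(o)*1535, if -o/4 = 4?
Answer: -24560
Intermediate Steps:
o = -16 (o = -4*4 = -16)
I(o)*1535 = -16*1535 = -24560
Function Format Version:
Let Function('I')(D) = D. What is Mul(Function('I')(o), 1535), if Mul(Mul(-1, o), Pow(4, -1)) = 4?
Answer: -24560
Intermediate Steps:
o = -16 (o = Mul(-4, 4) = -16)
Mul(Function('I')(o), 1535) = Mul(-16, 1535) = -24560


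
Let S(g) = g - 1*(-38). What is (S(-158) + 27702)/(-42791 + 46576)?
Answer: 27582/3785 ≈ 7.2872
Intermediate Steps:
S(g) = 38 + g (S(g) = g + 38 = 38 + g)
(S(-158) + 27702)/(-42791 + 46576) = ((38 - 158) + 27702)/(-42791 + 46576) = (-120 + 27702)/3785 = 27582*(1/3785) = 27582/3785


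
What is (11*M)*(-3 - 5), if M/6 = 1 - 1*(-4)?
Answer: -2640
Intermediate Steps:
M = 30 (M = 6*(1 - 1*(-4)) = 6*(1 + 4) = 6*5 = 30)
(11*M)*(-3 - 5) = (11*30)*(-3 - 5) = 330*(-8) = -2640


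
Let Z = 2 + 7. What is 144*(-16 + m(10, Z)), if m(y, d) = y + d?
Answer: 432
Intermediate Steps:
Z = 9
m(y, d) = d + y
144*(-16 + m(10, Z)) = 144*(-16 + (9 + 10)) = 144*(-16 + 19) = 144*3 = 432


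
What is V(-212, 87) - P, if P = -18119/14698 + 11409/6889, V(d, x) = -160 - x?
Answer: -25052734625/101254522 ≈ -247.42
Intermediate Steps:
P = 42867691/101254522 (P = -18119*1/14698 + 11409*(1/6889) = -18119/14698 + 11409/6889 = 42867691/101254522 ≈ 0.42337)
V(-212, 87) - P = (-160 - 1*87) - 1*42867691/101254522 = (-160 - 87) - 42867691/101254522 = -247 - 42867691/101254522 = -25052734625/101254522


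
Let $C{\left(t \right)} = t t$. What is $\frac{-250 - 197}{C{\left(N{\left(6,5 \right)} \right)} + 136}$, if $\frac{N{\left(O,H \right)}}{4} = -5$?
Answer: $- \frac{447}{536} \approx -0.83395$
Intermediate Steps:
$N{\left(O,H \right)} = -20$ ($N{\left(O,H \right)} = 4 \left(-5\right) = -20$)
$C{\left(t \right)} = t^{2}$
$\frac{-250 - 197}{C{\left(N{\left(6,5 \right)} \right)} + 136} = \frac{-250 - 197}{\left(-20\right)^{2} + 136} = - \frac{447}{400 + 136} = - \frac{447}{536}$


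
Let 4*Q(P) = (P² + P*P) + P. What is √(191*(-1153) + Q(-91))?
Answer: I*√864421/2 ≈ 464.87*I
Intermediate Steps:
Q(P) = P²/2 + P/4 (Q(P) = ((P² + P*P) + P)/4 = ((P² + P²) + P)/4 = (2*P² + P)/4 = (P + 2*P²)/4 = P²/2 + P/4)
√(191*(-1153) + Q(-91)) = √(191*(-1153) + (¼)*(-91)*(1 + 2*(-91))) = √(-220223 + (¼)*(-91)*(1 - 182)) = √(-220223 + (¼)*(-91)*(-181)) = √(-220223 + 16471/4) = √(-864421/4) = I*√864421/2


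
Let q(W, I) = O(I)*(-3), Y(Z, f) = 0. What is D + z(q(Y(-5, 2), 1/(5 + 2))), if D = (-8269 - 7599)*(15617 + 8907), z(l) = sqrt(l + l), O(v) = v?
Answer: -389146832 + I*sqrt(42)/7 ≈ -3.8915e+8 + 0.92582*I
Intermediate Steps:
q(W, I) = -3*I (q(W, I) = I*(-3) = -3*I)
z(l) = sqrt(2)*sqrt(l) (z(l) = sqrt(2*l) = sqrt(2)*sqrt(l))
D = -389146832 (D = -15868*24524 = -389146832)
D + z(q(Y(-5, 2), 1/(5 + 2))) = -389146832 + sqrt(2)*sqrt(-3/(5 + 2)) = -389146832 + sqrt(2)*sqrt(-3/7) = -389146832 + sqrt(2)*(I*sqrt(21)/7) = -389146832 + I*sqrt(42)/7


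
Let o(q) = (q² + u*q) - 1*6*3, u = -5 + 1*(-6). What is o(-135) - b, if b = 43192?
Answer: -23500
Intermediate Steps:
u = -11 (u = -5 - 6 = -11)
o(q) = -18 + q² - 11*q (o(q) = (q² - 11*q) - 1*6*3 = (q² - 11*q) - 6*3 = (q² - 11*q) - 18 = -18 + q² - 11*q)
o(-135) - b = (-18 + (-135)² - 11*(-135)) - 1*43192 = (-18 + 18225 + 1485) - 43192 = 19692 - 43192 = -23500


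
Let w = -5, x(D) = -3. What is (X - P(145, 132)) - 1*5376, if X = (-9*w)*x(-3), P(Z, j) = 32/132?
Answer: -181871/33 ≈ -5511.2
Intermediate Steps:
P(Z, j) = 8/33 (P(Z, j) = 32*(1/132) = 8/33)
X = -135 (X = -9*(-5)*(-3) = 45*(-3) = -135)
(X - P(145, 132)) - 1*5376 = (-135 - 1*8/33) - 1*5376 = (-135 - 8/33) - 5376 = -4463/33 - 5376 = -181871/33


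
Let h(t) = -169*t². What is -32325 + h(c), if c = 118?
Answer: -2385481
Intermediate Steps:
-32325 + h(c) = -32325 - 169*118² = -32325 - 169*13924 = -32325 - 2353156 = -2385481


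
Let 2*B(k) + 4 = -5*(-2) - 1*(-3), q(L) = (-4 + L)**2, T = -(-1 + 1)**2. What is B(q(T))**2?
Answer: 81/4 ≈ 20.250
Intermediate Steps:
T = 0 (T = -1*0**2 = -1*0 = 0)
B(k) = 9/2 (B(k) = -2 + (-5*(-2) - 1*(-3))/2 = -2 + (10 + 3)/2 = -2 + (1/2)*13 = -2 + 13/2 = 9/2)
B(q(T))**2 = (9/2)**2 = 81/4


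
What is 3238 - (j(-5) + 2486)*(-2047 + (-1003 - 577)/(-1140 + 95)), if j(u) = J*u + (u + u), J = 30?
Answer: 995058024/209 ≈ 4.7610e+6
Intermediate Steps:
j(u) = 32*u (j(u) = 30*u + (u + u) = 30*u + 2*u = 32*u)
3238 - (j(-5) + 2486)*(-2047 + (-1003 - 577)/(-1140 + 95)) = 3238 - (32*(-5) + 2486)*(-2047 + (-1003 - 577)/(-1140 + 95)) = 3238 - (-160 + 2486)*(-2047 - 1580/(-1045)) = 3238 - 2326*(-2047 - 1580*(-1/1045)) = 3238 - 2326*(-2047 + 316/209) = 3238 - 2326*(-427507)/209 = 3238 - 1*(-994381282/209) = 3238 + 994381282/209 = 995058024/209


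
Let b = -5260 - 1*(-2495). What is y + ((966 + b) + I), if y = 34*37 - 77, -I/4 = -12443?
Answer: 49154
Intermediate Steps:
b = -2765 (b = -5260 + 2495 = -2765)
I = 49772 (I = -4*(-12443) = 49772)
y = 1181 (y = 1258 - 77 = 1181)
y + ((966 + b) + I) = 1181 + ((966 - 2765) + 49772) = 1181 + (-1799 + 49772) = 1181 + 47973 = 49154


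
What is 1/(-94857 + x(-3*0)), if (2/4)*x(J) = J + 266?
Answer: -1/94325 ≈ -1.0602e-5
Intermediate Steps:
x(J) = 532 + 2*J (x(J) = 2*(J + 266) = 2*(266 + J) = 532 + 2*J)
1/(-94857 + x(-3*0)) = 1/(-94857 + (532 + 2*(-3*0))) = 1/(-94857 + (532 + 2*0)) = 1/(-94857 + (532 + 0)) = 1/(-94857 + 532) = 1/(-94325) = -1/94325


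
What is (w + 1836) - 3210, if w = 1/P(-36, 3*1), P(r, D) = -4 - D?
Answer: -9619/7 ≈ -1374.1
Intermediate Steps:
w = -⅐ (w = 1/(-4 - 3) = 1/(-7) = -⅐ ≈ -0.14286)
(w + 1836) - 3210 = (-⅐ + 1836) - 3210 = 12851/7 - 3210 = -9619/7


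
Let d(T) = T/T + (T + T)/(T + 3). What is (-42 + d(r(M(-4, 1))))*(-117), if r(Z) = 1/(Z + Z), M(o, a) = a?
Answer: 33345/7 ≈ 4763.6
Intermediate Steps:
r(Z) = 1/(2*Z)
d(T) = 1 + 2*T/(3 + T) (d(T) = 1 + (2*T)/(3 + T) = 1 + 2*T/(3 + T))
(-42 + d(r(M(-4, 1))))*(-117) = (-42 + 3*(1 + (½)/1)/(3 + (½)/1))*(-117) = (-42 + 3*(1 + (½)*1)/(3 + (½)*1))*(-117) = (-42 + 3*(1 + ½)/(3 + ½))*(-117) = (-42 + 3*(3/2)/(7/2))*(-117) = (-42 + 3*(2/7)*(3/2))*(-117) = (-42 + 9/7)*(-117) = -285/7*(-117) = 33345/7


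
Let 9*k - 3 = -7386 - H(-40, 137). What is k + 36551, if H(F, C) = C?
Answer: 321439/9 ≈ 35715.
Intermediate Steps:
k = -7520/9 (k = 1/3 + (-7386 - 1*137)/9 = 1/3 + (-7386 - 137)/9 = 1/3 + (1/9)*(-7523) = 1/3 - 7523/9 = -7520/9 ≈ -835.56)
k + 36551 = -7520/9 + 36551 = 321439/9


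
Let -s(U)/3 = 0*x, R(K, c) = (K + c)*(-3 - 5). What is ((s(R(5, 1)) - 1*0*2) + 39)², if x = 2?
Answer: 1521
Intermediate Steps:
R(K, c) = -8*K - 8*c (R(K, c) = (K + c)*(-8) = -8*K - 8*c)
s(U) = 0 (s(U) = -0*2 = -3*0 = 0)
((s(R(5, 1)) - 1*0*2) + 39)² = ((0 - 1*0*2) + 39)² = ((0 + 0*2) + 39)² = ((0 + 0) + 39)² = (0 + 39)² = 39² = 1521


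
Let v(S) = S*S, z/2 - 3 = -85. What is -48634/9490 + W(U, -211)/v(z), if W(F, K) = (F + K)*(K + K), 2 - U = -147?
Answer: -132470463/31905380 ≈ -4.1520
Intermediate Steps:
U = 149 (U = 2 - 1*(-147) = 2 + 147 = 149)
z = -164 (z = 6 + 2*(-85) = 6 - 170 = -164)
W(F, K) = 2*K*(F + K) (W(F, K) = (F + K)*(2*K) = 2*K*(F + K))
v(S) = S²
-48634/9490 + W(U, -211)/v(z) = -48634/9490 + (2*(-211)*(149 - 211))/((-164)²) = -48634*1/9490 + (2*(-211)*(-62))/26896 = -24317/4745 + 26164*(1/26896) = -24317/4745 + 6541/6724 = -132470463/31905380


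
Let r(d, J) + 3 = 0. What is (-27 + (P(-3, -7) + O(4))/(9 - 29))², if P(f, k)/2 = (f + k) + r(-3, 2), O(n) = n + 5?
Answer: 273529/400 ≈ 683.82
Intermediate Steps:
O(n) = 5 + n
r(d, J) = -3 (r(d, J) = -3 + 0 = -3)
P(f, k) = -6 + 2*f + 2*k (P(f, k) = 2*((f + k) - 3) = 2*(-3 + f + k) = -6 + 2*f + 2*k)
(-27 + (P(-3, -7) + O(4))/(9 - 29))² = (-27 + ((-6 + 2*(-3) + 2*(-7)) + (5 + 4))/(9 - 29))² = (-27 + ((-6 - 6 - 14) + 9)/(-20))² = (-27 + (-26 + 9)*(-1/20))² = (-27 - 17*(-1/20))² = (-27 + 17/20)² = (-523/20)² = 273529/400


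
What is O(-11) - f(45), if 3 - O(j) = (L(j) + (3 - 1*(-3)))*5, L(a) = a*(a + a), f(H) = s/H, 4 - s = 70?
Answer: -18533/15 ≈ -1235.5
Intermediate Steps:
s = -66 (s = 4 - 1*70 = 4 - 70 = -66)
f(H) = -66/H
L(a) = 2*a² (L(a) = a*(2*a) = 2*a²)
O(j) = -27 - 10*j² (O(j) = 3 - (2*j² + (3 - 1*(-3)))*5 = 3 - (2*j² + (3 + 3))*5 = 3 - (2*j² + 6)*5 = 3 - (6 + 2*j²)*5 = 3 - (30 + 10*j²) = 3 + (-30 - 10*j²) = -27 - 10*j²)
O(-11) - f(45) = (-27 - 10*(-11)²) - (-66)/45 = (-27 - 10*121) - (-66)/45 = (-27 - 1210) - 1*(-22/15) = -1237 + 22/15 = -18533/15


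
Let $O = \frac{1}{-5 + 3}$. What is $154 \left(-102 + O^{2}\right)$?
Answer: $- \frac{31339}{2} \approx -15670.0$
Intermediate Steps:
$O = - \frac{1}{2}$ ($O = \frac{1}{-2} = - \frac{1}{2} \approx -0.5$)
$154 \left(-102 + O^{2}\right) = 154 \left(-102 + \left(- \frac{1}{2}\right)^{2}\right) = 154 \left(-102 + \frac{1}{4}\right) = 154 \left(- \frac{407}{4}\right) = - \frac{31339}{2}$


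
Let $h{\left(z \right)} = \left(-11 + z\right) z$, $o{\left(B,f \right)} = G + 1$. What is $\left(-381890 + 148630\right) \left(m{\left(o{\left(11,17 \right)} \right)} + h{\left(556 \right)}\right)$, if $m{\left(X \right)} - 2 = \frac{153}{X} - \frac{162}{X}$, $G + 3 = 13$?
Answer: $- \frac{777509929580}{11} \approx -7.0683 \cdot 10^{10}$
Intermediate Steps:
$G = 10$ ($G = -3 + 13 = 10$)
$o{\left(B,f \right)} = 11$ ($o{\left(B,f \right)} = 10 + 1 = 11$)
$h{\left(z \right)} = z \left(-11 + z\right)$
$m{\left(X \right)} = 2 - \frac{9}{X}$ ($m{\left(X \right)} = 2 + \left(\frac{153}{X} - \frac{162}{X}\right) = 2 - \frac{9}{X}$)
$\left(-381890 + 148630\right) \left(m{\left(o{\left(11,17 \right)} \right)} + h{\left(556 \right)}\right) = \left(-381890 + 148630\right) \left(\left(2 - \frac{9}{11}\right) + 556 \left(-11 + 556\right)\right) = - 233260 \left(\left(2 - \frac{9}{11}\right) + 556 \cdot 545\right) = - 233260 \left(\left(2 - \frac{9}{11}\right) + 303020\right) = - 233260 \left(\frac{13}{11} + 303020\right) = \left(-233260\right) \frac{3333233}{11} = - \frac{777509929580}{11}$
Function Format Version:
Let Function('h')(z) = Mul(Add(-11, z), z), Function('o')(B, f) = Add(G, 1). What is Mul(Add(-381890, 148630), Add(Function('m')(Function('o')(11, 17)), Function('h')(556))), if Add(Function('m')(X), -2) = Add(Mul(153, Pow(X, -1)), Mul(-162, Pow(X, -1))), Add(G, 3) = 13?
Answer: Rational(-777509929580, 11) ≈ -7.0683e+10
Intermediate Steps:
G = 10 (G = Add(-3, 13) = 10)
Function('o')(B, f) = 11 (Function('o')(B, f) = Add(10, 1) = 11)
Function('h')(z) = Mul(z, Add(-11, z))
Function('m')(X) = Add(2, Mul(-9, Pow(X, -1))) (Function('m')(X) = Add(2, Add(Mul(153, Pow(X, -1)), Mul(-162, Pow(X, -1)))) = Add(2, Mul(-9, Pow(X, -1))))
Mul(Add(-381890, 148630), Add(Function('m')(Function('o')(11, 17)), Function('h')(556))) = Mul(Add(-381890, 148630), Add(Add(2, Mul(-9, Pow(11, -1))), Mul(556, Add(-11, 556)))) = Mul(-233260, Add(Add(2, Mul(-9, Rational(1, 11))), Mul(556, 545))) = Mul(-233260, Add(Add(2, Rational(-9, 11)), 303020)) = Mul(-233260, Add(Rational(13, 11), 303020)) = Mul(-233260, Rational(3333233, 11)) = Rational(-777509929580, 11)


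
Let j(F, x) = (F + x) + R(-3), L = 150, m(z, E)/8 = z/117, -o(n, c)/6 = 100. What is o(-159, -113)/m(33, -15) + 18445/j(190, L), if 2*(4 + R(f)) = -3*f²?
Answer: -296167/1419 ≈ -208.72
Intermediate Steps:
o(n, c) = -600 (o(n, c) = -6*100 = -600)
R(f) = -4 - 3*f²/2 (R(f) = -4 + (-3*f²)/2 = -4 - 3*f²/2)
m(z, E) = 8*z/117 (m(z, E) = 8*(z/117) = 8*z/117)
j(F, x) = -35/2 + F + x (j(F, x) = (F + x) + (-4 - 3/2*(-3)²) = (F + x) + (-4 - 3/2*9) = (F + x) + (-4 - 27/2) = (F + x) - 35/2 = -35/2 + F + x)
o(-159, -113)/m(33, -15) + 18445/j(190, L) = -600/((8/117)*33) + 18445/(-35/2 + 190 + 150) = -600/88/39 + 18445/(645/2) = -600*39/88 + 18445*(2/645) = -2925/11 + 7378/129 = -296167/1419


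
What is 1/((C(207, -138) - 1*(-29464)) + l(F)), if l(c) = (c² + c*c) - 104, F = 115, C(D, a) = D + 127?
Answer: 1/56144 ≈ 1.7811e-5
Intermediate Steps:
C(D, a) = 127 + D
l(c) = -104 + 2*c² (l(c) = (c² + c²) - 104 = 2*c² - 104 = -104 + 2*c²)
1/((C(207, -138) - 1*(-29464)) + l(F)) = 1/(((127 + 207) - 1*(-29464)) + (-104 + 2*115²)) = 1/((334 + 29464) + (-104 + 2*13225)) = 1/(29798 + (-104 + 26450)) = 1/(29798 + 26346) = 1/56144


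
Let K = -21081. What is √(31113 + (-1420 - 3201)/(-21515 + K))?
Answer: √14113055475881/21298 ≈ 176.39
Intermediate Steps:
√(31113 + (-1420 - 3201)/(-21515 + K)) = √(31113 + (-1420 - 3201)/(-21515 - 21081)) = √(31113 - 4621/(-42596)) = √(31113 - 4621*(-1/42596)) = √(31113 + 4621/42596) = √(1325293969/42596) = √14113055475881/21298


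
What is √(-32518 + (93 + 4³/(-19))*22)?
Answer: 2*I*√2756786/19 ≈ 174.77*I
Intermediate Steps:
√(-32518 + (93 + 4³/(-19))*22) = √(-32518 + (93 + 64*(-1/19))*22) = √(-32518 + (93 - 64/19)*22) = √(-32518 + (1703/19)*22) = √(-32518 + 37466/19) = √(-580376/19) = 2*I*√2756786/19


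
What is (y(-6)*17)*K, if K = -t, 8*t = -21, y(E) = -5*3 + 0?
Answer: -5355/8 ≈ -669.38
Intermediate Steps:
y(E) = -15 (y(E) = -15 + 0 = -15)
t = -21/8 (t = (1/8)*(-21) = -21/8 ≈ -2.6250)
K = 21/8 (K = -1*(-21/8) = 21/8 ≈ 2.6250)
(y(-6)*17)*K = -15*17*(21/8) = -255*21/8 = -5355/8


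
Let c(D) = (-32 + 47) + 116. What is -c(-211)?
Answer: -131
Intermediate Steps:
c(D) = 131 (c(D) = 15 + 116 = 131)
-c(-211) = -1*131 = -131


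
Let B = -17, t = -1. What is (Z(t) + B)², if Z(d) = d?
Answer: 324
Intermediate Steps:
(Z(t) + B)² = (-1 - 17)² = (-18)² = 324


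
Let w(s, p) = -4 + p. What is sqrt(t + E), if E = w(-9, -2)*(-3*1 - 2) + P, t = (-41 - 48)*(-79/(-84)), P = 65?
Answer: sqrt(19929)/42 ≈ 3.3612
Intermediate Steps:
t = -7031/84 (t = -(-7031)*(-1)/84 = -89*79/84 = -7031/84 ≈ -83.702)
E = 95 (E = (-4 - 2)*(-3*1 - 2) + 65 = -6*(-3 - 2) + 65 = -6*(-5) + 65 = 30 + 65 = 95)
sqrt(t + E) = sqrt(-7031/84 + 95) = sqrt(949/84) = sqrt(19929)/42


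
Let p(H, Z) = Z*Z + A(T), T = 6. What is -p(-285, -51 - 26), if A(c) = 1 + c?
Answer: -5936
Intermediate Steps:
p(H, Z) = 7 + Z**2 (p(H, Z) = Z*Z + (1 + 6) = Z**2 + 7 = 7 + Z**2)
-p(-285, -51 - 26) = -(7 + (-51 - 26)**2) = -(7 + (-77)**2) = -(7 + 5929) = -1*5936 = -5936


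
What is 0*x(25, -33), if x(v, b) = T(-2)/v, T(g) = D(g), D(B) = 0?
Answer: 0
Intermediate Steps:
T(g) = 0
x(v, b) = 0 (x(v, b) = 0/v = 0)
0*x(25, -33) = 0*0 = 0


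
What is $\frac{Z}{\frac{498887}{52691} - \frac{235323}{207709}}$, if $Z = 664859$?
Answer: $\frac{7276479461451421}{91223915690} \approx 79765.0$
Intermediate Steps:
$\frac{Z}{\frac{498887}{52691} - \frac{235323}{207709}} = \frac{664859}{\frac{498887}{52691} - \frac{235323}{207709}} = \frac{664859}{\frac{91223915690}{10944394919}} = 664859 \cdot \frac{10944394919}{91223915690} = \frac{7276479461451421}{91223915690}$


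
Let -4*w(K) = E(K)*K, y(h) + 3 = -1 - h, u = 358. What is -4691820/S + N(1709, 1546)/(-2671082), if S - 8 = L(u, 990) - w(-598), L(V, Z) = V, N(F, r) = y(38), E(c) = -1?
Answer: -12532235927589/1376942771 ≈ -9101.5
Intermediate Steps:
y(h) = -4 - h (y(h) = -3 + (-1 - h) = -4 - h)
N(F, r) = -42 (N(F, r) = -4 - 1*38 = -4 - 38 = -42)
w(K) = K/4 (w(K) = -(-1)*K/4 = K/4)
S = 1031/2 (S = 8 + (358 - (-598)/4) = 8 + (358 - 1*(-299/2)) = 8 + (358 + 299/2) = 8 + 1015/2 = 1031/2 ≈ 515.50)
-4691820/S + N(1709, 1546)/(-2671082) = -4691820/1031/2 - 42/(-2671082) = -4691820*2/1031 - 42*(-1/2671082) = -9383640/1031 + 21/1335541 = -12532235927589/1376942771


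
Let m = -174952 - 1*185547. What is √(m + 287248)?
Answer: 3*I*√8139 ≈ 270.65*I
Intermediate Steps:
m = -360499 (m = -174952 - 185547 = -360499)
√(m + 287248) = √(-360499 + 287248) = √(-73251) = 3*I*√8139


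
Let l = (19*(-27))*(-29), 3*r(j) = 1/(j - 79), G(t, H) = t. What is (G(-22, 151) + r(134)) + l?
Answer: 2451076/165 ≈ 14855.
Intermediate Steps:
r(j) = 1/(3*(-79 + j)) (r(j) = 1/(3*(j - 79)) = 1/(3*(-79 + j)))
l = 14877 (l = -513*(-29) = 14877)
(G(-22, 151) + r(134)) + l = (-22 + 1/(3*(-79 + 134))) + 14877 = (-22 + (⅓)/55) + 14877 = (-22 + (⅓)*(1/55)) + 14877 = (-22 + 1/165) + 14877 = -3629/165 + 14877 = 2451076/165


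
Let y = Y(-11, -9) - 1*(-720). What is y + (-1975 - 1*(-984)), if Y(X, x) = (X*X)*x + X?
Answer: -1371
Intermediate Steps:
Y(X, x) = X + x*X² (Y(X, x) = X²*x + X = x*X² + X = X + x*X²)
y = -380 (y = -11*(1 - 11*(-9)) - 1*(-720) = -11*(1 + 99) + 720 = -11*100 + 720 = -1100 + 720 = -380)
y + (-1975 - 1*(-984)) = -380 + (-1975 - 1*(-984)) = -380 + (-1975 + 984) = -380 - 991 = -1371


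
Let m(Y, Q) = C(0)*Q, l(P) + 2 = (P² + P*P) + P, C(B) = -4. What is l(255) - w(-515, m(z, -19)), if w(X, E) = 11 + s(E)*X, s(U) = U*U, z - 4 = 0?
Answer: 3104932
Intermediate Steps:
z = 4 (z = 4 + 0 = 4)
l(P) = -2 + P + 2*P² (l(P) = -2 + ((P² + P*P) + P) = -2 + ((P² + P²) + P) = -2 + (2*P² + P) = -2 + (P + 2*P²) = -2 + P + 2*P²)
s(U) = U²
m(Y, Q) = -4*Q
w(X, E) = 11 + X*E² (w(X, E) = 11 + E²*X = 11 + X*E²)
l(255) - w(-515, m(z, -19)) = (-2 + 255 + 2*255²) - (11 - 515*(-4*(-19))²) = (-2 + 255 + 2*65025) - (11 - 515*76²) = (-2 + 255 + 130050) - (11 - 515*5776) = 130303 - (11 - 2974640) = 130303 - 1*(-2974629) = 130303 + 2974629 = 3104932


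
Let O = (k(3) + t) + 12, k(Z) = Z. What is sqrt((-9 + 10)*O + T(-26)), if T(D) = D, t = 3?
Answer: 2*I*sqrt(2) ≈ 2.8284*I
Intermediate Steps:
O = 18 (O = (3 + 3) + 12 = 6 + 12 = 18)
sqrt((-9 + 10)*O + T(-26)) = sqrt((-9 + 10)*18 - 26) = sqrt(1*18 - 26) = sqrt(18 - 26) = sqrt(-8) = 2*I*sqrt(2)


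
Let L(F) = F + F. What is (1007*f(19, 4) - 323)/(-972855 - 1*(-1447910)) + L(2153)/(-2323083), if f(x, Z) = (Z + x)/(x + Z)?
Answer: -65228294/157656027795 ≈ -0.00041374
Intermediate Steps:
f(x, Z) = 1 (f(x, Z) = (Z + x)/(Z + x) = 1)
L(F) = 2*F
(1007*f(19, 4) - 323)/(-972855 - 1*(-1447910)) + L(2153)/(-2323083) = (1007*1 - 323)/(-972855 - 1*(-1447910)) + (2*2153)/(-2323083) = (1007 - 323)/(-972855 + 1447910) + 4306*(-1/2323083) = 684/475055 - 4306/2323083 = -65228294/157656027795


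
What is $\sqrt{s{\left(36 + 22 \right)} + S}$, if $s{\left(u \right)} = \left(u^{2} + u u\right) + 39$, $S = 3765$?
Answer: $2 \sqrt{2633} \approx 102.63$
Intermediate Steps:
$s{\left(u \right)} = 39 + 2 u^{2}$ ($s{\left(u \right)} = \left(u^{2} + u^{2}\right) + 39 = 2 u^{2} + 39 = 39 + 2 u^{2}$)
$\sqrt{s{\left(36 + 22 \right)} + S} = \sqrt{\left(39 + 2 \left(36 + 22\right)^{2}\right) + 3765} = \sqrt{\left(39 + 2 \cdot 58^{2}\right) + 3765} = \sqrt{\left(39 + 2 \cdot 3364\right) + 3765} = \sqrt{\left(39 + 6728\right) + 3765} = \sqrt{6767 + 3765} = \sqrt{10532} = 2 \sqrt{2633}$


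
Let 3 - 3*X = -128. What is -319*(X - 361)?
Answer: 303688/3 ≈ 1.0123e+5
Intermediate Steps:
X = 131/3 (X = 1 - 1/3*(-128) = 1 + 128/3 = 131/3 ≈ 43.667)
-319*(X - 361) = -319*(131/3 - 361) = -319*(-952/3) = 303688/3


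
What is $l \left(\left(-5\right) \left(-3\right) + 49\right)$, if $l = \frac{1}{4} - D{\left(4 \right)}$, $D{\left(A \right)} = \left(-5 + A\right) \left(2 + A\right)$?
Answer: $400$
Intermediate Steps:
$l = \frac{25}{4}$ ($l = \frac{1}{4} - \left(-10 + 4^{2} - 12\right) = \frac{1}{4} - \left(-10 + 16 - 12\right) = \frac{1}{4} - -6 = \frac{1}{4} + 6 = \frac{25}{4} \approx 6.25$)
$l \left(\left(-5\right) \left(-3\right) + 49\right) = \frac{25 \left(\left(-5\right) \left(-3\right) + 49\right)}{4} = \frac{25 \left(15 + 49\right)}{4} = \frac{25}{4} \cdot 64 = 400$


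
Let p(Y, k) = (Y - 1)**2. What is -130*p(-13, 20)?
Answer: -25480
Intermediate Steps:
p(Y, k) = (-1 + Y)**2
-130*p(-13, 20) = -130*(-1 - 13)**2 = -130*(-14)**2 = -130*196 = -25480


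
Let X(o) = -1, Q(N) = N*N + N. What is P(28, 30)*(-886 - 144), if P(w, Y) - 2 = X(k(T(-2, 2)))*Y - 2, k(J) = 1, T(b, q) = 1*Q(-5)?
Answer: 30900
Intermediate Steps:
Q(N) = N + N**2 (Q(N) = N**2 + N = N + N**2)
T(b, q) = 20 (T(b, q) = 1*(-5*(1 - 5)) = 1*(-5*(-4)) = 1*20 = 20)
P(w, Y) = -Y (P(w, Y) = 2 + (-Y - 2) = 2 + (-2 - Y) = -Y)
P(28, 30)*(-886 - 144) = (-1*30)*(-886 - 144) = -30*(-1030) = 30900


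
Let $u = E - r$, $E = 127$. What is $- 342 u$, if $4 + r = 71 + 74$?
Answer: $4788$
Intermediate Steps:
$r = 141$ ($r = -4 + \left(71 + 74\right) = -4 + 145 = 141$)
$u = -14$ ($u = 127 - 141 = -14$)
$- 342 u = \left(-342\right) \left(-14\right) = 4788$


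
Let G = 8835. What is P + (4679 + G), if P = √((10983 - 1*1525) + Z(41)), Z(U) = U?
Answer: 13514 + √9499 ≈ 13611.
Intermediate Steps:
P = √9499 (P = √((10983 - 1*1525) + 41) = √((10983 - 1525) + 41) = √(9458 + 41) = √9499 ≈ 97.463)
P + (4679 + G) = √9499 + (4679 + 8835) = √9499 + 13514 = 13514 + √9499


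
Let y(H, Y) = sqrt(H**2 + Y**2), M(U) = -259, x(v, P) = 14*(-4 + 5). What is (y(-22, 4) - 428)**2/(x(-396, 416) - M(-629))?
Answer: 61228/91 - 8560*sqrt(5)/273 ≈ 602.72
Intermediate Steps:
x(v, P) = 14 (x(v, P) = 14*1 = 14)
(y(-22, 4) - 428)**2/(x(-396, 416) - M(-629)) = (sqrt((-22)**2 + 4**2) - 428)**2/(14 - 1*(-259)) = (sqrt(484 + 16) - 428)**2/(14 + 259) = (sqrt(500) - 428)**2/273 = (10*sqrt(5) - 428)**2*(1/273) = (-428 + 10*sqrt(5))**2*(1/273) = (-428 + 10*sqrt(5))**2/273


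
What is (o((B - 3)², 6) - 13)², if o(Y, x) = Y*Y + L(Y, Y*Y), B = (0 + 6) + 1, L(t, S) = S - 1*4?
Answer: 245025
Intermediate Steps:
L(t, S) = -4 + S (L(t, S) = S - 4 = -4 + S)
B = 7 (B = 6 + 1 = 7)
o(Y, x) = -4 + 2*Y² (o(Y, x) = Y*Y + (-4 + Y*Y) = Y² + (-4 + Y²) = -4 + 2*Y²)
(o((B - 3)², 6) - 13)² = ((-4 + 2*((7 - 3)²)²) - 13)² = ((-4 + 2*(4²)²) - 13)² = ((-4 + 2*16²) - 13)² = ((-4 + 2*256) - 13)² = ((-4 + 512) - 13)² = (508 - 13)² = 495² = 245025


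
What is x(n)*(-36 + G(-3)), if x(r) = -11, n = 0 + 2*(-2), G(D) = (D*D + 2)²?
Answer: -935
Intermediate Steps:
G(D) = (2 + D²)² (G(D) = (D² + 2)² = (2 + D²)²)
n = -4 (n = 0 - 4 = -4)
x(n)*(-36 + G(-3)) = -11*(-36 + (2 + (-3)²)²) = -11*(-36 + (2 + 9)²) = -11*(-36 + 11²) = -11*(-36 + 121) = -11*85 = -935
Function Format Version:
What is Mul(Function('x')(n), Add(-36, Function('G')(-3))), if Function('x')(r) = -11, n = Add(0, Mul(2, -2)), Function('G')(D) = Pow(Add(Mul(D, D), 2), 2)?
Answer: -935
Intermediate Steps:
Function('G')(D) = Pow(Add(2, Pow(D, 2)), 2) (Function('G')(D) = Pow(Add(Pow(D, 2), 2), 2) = Pow(Add(2, Pow(D, 2)), 2))
n = -4 (n = Add(0, -4) = -4)
Mul(Function('x')(n), Add(-36, Function('G')(-3))) = Mul(-11, Add(-36, Pow(Add(2, Pow(-3, 2)), 2))) = Mul(-11, Add(-36, Pow(Add(2, 9), 2))) = Mul(-11, Add(-36, Pow(11, 2))) = Mul(-11, Add(-36, 121)) = Mul(-11, 85) = -935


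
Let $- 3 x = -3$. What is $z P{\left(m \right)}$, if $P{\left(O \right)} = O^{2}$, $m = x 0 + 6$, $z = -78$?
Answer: $-2808$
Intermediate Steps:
$x = 1$ ($x = \left(- \frac{1}{3}\right) \left(-3\right) = 1$)
$m = 6$ ($m = 1 \cdot 0 + 6 = 0 + 6 = 6$)
$z P{\left(m \right)} = - 78 \cdot 6^{2} = \left(-78\right) 36 = -2808$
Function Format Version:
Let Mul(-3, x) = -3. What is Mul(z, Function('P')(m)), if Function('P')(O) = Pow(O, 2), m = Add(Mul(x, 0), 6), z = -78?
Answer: -2808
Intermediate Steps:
x = 1 (x = Mul(Rational(-1, 3), -3) = 1)
m = 6 (m = Add(Mul(1, 0), 6) = Add(0, 6) = 6)
Mul(z, Function('P')(m)) = Mul(-78, Pow(6, 2)) = Mul(-78, 36) = -2808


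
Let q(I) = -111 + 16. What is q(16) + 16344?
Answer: 16249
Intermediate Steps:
q(I) = -95
q(16) + 16344 = -95 + 16344 = 16249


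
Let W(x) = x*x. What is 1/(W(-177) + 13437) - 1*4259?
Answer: -190658393/44766 ≈ -4259.0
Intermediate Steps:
W(x) = x²
1/(W(-177) + 13437) - 1*4259 = 1/((-177)² + 13437) - 1*4259 = 1/(31329 + 13437) - 4259 = 1/44766 - 4259 = -190658393/44766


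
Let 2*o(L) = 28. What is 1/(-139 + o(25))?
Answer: -1/125 ≈ -0.0080000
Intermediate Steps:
o(L) = 14 (o(L) = (1/2)*28 = 14)
1/(-139 + o(25)) = 1/(-139 + 14) = 1/(-125) = -1/125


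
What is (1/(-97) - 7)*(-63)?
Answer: 42840/97 ≈ 441.65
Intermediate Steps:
(1/(-97) - 7)*(-63) = (-1/97 - 7)*(-63) = -680/97*(-63) = 42840/97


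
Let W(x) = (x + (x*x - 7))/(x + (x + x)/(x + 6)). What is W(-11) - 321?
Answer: -11108/33 ≈ -336.61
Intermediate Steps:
W(x) = (-7 + x + x**2)/(x + 2*x/(6 + x)) (W(x) = (x + (x**2 - 7))/(x + (2*x)/(6 + x)) = (x + (-7 + x**2))/(x + 2*x/(6 + x)) = (-7 + x + x**2)/(x + 2*x/(6 + x)))
W(-11) - 321 = (-42 + (-11)**3 - 1*(-11) + 7*(-11)**2)/((-11)*(8 - 11)) - 321 = -1/11*(-42 - 1331 + 11 + 7*121)/(-3) - 321 = -1/11*(-1/3)*(-42 - 1331 + 11 + 847) - 321 = -1/11*(-1/3)*(-515) - 321 = -515/33 - 321 = -11108/33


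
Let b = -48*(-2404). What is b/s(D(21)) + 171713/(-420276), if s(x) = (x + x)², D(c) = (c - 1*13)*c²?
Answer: -1844748697/4540872042 ≈ -0.40625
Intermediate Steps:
b = 115392
D(c) = c²*(-13 + c) (D(c) = (c - 13)*c² = (-13 + c)*c² = c²*(-13 + c))
s(x) = 4*x² (s(x) = (2*x)² = 4*x²)
b/s(D(21)) + 171713/(-420276) = 115392/((4*(21²*(-13 + 21))²)) + 171713/(-420276) = 115392/((4*(441*8)²)) + 171713*(-1/420276) = 115392/((4*3528²)) - 171713/420276 = 115392/((4*12446784)) - 171713/420276 = 115392/49787136 - 171713/420276 = 115392*(1/49787136) - 171713/420276 = 601/259308 - 171713/420276 = -1844748697/4540872042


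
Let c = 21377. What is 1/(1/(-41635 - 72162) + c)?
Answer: 113797/2432638468 ≈ 4.6779e-5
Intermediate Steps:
1/(1/(-41635 - 72162) + c) = 1/(1/(-41635 - 72162) + 21377) = 1/(1/(-113797) + 21377) = 1/(-1/113797 + 21377) = 1/(2432638468/113797) = 113797/2432638468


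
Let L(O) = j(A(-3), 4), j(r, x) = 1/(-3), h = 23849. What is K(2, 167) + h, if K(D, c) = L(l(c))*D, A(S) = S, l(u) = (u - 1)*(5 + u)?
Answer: 71545/3 ≈ 23848.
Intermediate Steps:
l(u) = (-1 + u)*(5 + u)
j(r, x) = -⅓
L(O) = -⅓
K(D, c) = -D/3
K(2, 167) + h = -⅓*2 + 23849 = -⅔ + 23849 = 71545/3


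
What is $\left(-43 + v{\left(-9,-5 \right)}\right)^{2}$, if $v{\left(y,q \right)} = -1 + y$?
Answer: $2809$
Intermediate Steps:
$\left(-43 + v{\left(-9,-5 \right)}\right)^{2} = \left(-43 - 10\right)^{2} = \left(-53\right)^{2} = 2809$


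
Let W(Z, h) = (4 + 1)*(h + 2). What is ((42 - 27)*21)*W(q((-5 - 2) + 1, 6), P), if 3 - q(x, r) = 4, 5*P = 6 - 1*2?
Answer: 4410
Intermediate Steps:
P = ⅘ (P = (6 - 1*2)/5 = (6 - 2)/5 = (⅕)*4 = ⅘ ≈ 0.80000)
q(x, r) = -1 (q(x, r) = 3 - 1*4 = 3 - 4 = -1)
W(Z, h) = 10 + 5*h (W(Z, h) = 5*(2 + h) = 10 + 5*h)
((42 - 27)*21)*W(q((-5 - 2) + 1, 6), P) = ((42 - 27)*21)*(10 + 5*(⅘)) = (15*21)*(10 + 4) = 315*14 = 4410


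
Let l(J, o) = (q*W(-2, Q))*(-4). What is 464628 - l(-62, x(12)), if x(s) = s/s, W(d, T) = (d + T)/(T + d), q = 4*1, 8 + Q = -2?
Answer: 464644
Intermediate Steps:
Q = -10 (Q = -8 - 2 = -10)
q = 4
W(d, T) = 1 (W(d, T) = (T + d)/(T + d) = 1)
x(s) = 1
l(J, o) = -16 (l(J, o) = (4*1)*(-4) = 4*(-4) = -16)
464628 - l(-62, x(12)) = 464628 - 1*(-16) = 464628 + 16 = 464644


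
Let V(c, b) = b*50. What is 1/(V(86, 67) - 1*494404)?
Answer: -1/491054 ≈ -2.0364e-6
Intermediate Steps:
V(c, b) = 50*b
1/(V(86, 67) - 1*494404) = 1/(50*67 - 1*494404) = 1/(3350 - 494404) = 1/(-491054) = -1/491054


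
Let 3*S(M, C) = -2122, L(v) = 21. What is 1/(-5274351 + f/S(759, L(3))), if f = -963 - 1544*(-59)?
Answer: -2122/11192443221 ≈ -1.8959e-7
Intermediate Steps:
f = 90133 (f = -963 + 91096 = 90133)
S(M, C) = -2122/3 (S(M, C) = (1/3)*(-2122) = -2122/3)
1/(-5274351 + f/S(759, L(3))) = 1/(-5274351 + 90133/(-2122/3)) = 1/(-5274351 + 90133*(-3/2122)) = 1/(-5274351 - 270399/2122) = 1/(-11192443221/2122) = -2122/11192443221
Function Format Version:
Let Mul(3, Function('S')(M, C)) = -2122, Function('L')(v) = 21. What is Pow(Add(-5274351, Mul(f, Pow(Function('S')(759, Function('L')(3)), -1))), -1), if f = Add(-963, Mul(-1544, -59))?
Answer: Rational(-2122, 11192443221) ≈ -1.8959e-7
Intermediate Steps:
f = 90133 (f = Add(-963, 91096) = 90133)
Function('S')(M, C) = Rational(-2122, 3) (Function('S')(M, C) = Mul(Rational(1, 3), -2122) = Rational(-2122, 3))
Pow(Add(-5274351, Mul(f, Pow(Function('S')(759, Function('L')(3)), -1))), -1) = Pow(Add(-5274351, Mul(90133, Pow(Rational(-2122, 3), -1))), -1) = Pow(Add(-5274351, Mul(90133, Rational(-3, 2122))), -1) = Pow(Add(-5274351, Rational(-270399, 2122)), -1) = Pow(Rational(-11192443221, 2122), -1) = Rational(-2122, 11192443221)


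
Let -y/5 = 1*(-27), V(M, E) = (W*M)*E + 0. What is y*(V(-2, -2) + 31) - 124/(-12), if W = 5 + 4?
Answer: 27166/3 ≈ 9055.3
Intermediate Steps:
W = 9
V(M, E) = 9*E*M (V(M, E) = (9*M)*E + 0 = 9*E*M + 0 = 9*E*M)
y = 135 (y = -5*(-27) = 135)
y*(V(-2, -2) + 31) - 124/(-12) = 135*(9*(-2)*(-2) + 31) - 124/(-12) = 135*(36 + 31) - 124*(-1/12) = 135*67 + 31/3 = 9045 + 31/3 = 27166/3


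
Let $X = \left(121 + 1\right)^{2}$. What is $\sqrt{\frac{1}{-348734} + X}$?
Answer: $\frac{\sqrt{1810123654271570}}{348734} \approx 122.0$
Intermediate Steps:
$X = 14884$ ($X = 122^{2} = 14884$)
$\sqrt{\frac{1}{-348734} + X} = \sqrt{\frac{1}{-348734} + 14884} = \sqrt{- \frac{1}{348734} + 14884} = \sqrt{\frac{5190556855}{348734}} = \frac{\sqrt{1810123654271570}}{348734}$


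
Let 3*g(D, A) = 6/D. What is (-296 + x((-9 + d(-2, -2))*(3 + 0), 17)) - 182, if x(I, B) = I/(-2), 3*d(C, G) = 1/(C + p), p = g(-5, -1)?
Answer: -11143/24 ≈ -464.29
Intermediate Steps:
g(D, A) = 2/D (g(D, A) = (6/D)/3 = 2/D)
p = -⅖ (p = 2/(-5) = 2*(-⅕) = -⅖ ≈ -0.40000)
d(C, G) = 1/(3*(-⅖ + C)) (d(C, G) = 1/(3*(C - ⅖)) = 1/(3*(-⅖ + C)))
x(I, B) = -I/2 (x(I, B) = I*(-½) = -I/2)
(-296 + x((-9 + d(-2, -2))*(3 + 0), 17)) - 182 = (-296 - (-9 + 5/(3*(-2 + 5*(-2))))*(3 + 0)/2) - 182 = (-296 - (-9 + 5/(3*(-2 - 10)))*3/2) - 182 = (-296 - (-9 + (5/3)/(-12))*3/2) - 182 = (-296 - (-9 + (5/3)*(-1/12))*3/2) - 182 = (-296 - (-9 - 5/36)*3/2) - 182 = (-296 - (-329)*3/72) - 182 = (-296 - ½*(-329/12)) - 182 = (-296 + 329/24) - 182 = -6775/24 - 182 = -11143/24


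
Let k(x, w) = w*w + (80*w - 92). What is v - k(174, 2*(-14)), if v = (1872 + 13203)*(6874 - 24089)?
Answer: -259514577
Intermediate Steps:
v = -259516125 (v = 15075*(-17215) = -259516125)
k(x, w) = -92 + w² + 80*w (k(x, w) = w² + (-92 + 80*w) = -92 + w² + 80*w)
v - k(174, 2*(-14)) = -259516125 - (-92 + (2*(-14))² + 80*(2*(-14))) = -259516125 - (-92 + (-28)² + 80*(-28)) = -259516125 - (-92 + 784 - 2240) = -259516125 - 1*(-1548) = -259516125 + 1548 = -259514577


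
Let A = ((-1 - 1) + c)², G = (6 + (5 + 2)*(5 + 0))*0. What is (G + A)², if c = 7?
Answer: 625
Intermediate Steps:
G = 0 (G = (6 + 7*5)*0 = (6 + 35)*0 = 41*0 = 0)
A = 25 (A = ((-1 - 1) + 7)² = (-2 + 7)² = 5² = 25)
(G + A)² = (0 + 25)² = 25² = 625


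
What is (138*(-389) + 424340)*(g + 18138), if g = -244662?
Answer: -83962932792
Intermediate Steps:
(138*(-389) + 424340)*(g + 18138) = (138*(-389) + 424340)*(-244662 + 18138) = (-53682 + 424340)*(-226524) = 370658*(-226524) = -83962932792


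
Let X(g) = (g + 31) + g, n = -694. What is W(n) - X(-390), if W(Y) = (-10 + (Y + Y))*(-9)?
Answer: 13331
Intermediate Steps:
W(Y) = 90 - 18*Y (W(Y) = (-10 + 2*Y)*(-9) = 90 - 18*Y)
X(g) = 31 + 2*g (X(g) = (31 + g) + g = 31 + 2*g)
W(n) - X(-390) = (90 - 18*(-694)) - (31 + 2*(-390)) = (90 + 12492) - (31 - 780) = 12582 - 1*(-749) = 12582 + 749 = 13331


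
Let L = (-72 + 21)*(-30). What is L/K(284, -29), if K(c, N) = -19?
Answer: -1530/19 ≈ -80.526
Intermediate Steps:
L = 1530 (L = -51*(-30) = 1530)
L/K(284, -29) = 1530/(-19) = 1530*(-1/19) = -1530/19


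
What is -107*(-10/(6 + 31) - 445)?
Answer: 1762825/37 ≈ 47644.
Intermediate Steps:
-107*(-10/(6 + 31) - 445) = -107*(-10/37 - 445) = -107*(-16475/37) = 1762825/37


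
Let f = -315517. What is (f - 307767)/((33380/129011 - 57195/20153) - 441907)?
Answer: 810256323887486/574473323902743 ≈ 1.4104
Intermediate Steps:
(f - 307767)/((33380/129011 - 57195/20153) - 441907) = (-315517 - 307767)/((33380/129011 - 57195/20153) - 441907) = -623284/((33380*(1/129011) - 57195*1/20153) - 441907) = -623284/((33380/129011 - 57195/20153) - 441907) = -623284/(-6706077005/2599958683 - 441907) = -623284/(-1148946647805486/2599958683) = -623284*(-2599958683/1148946647805486) = 810256323887486/574473323902743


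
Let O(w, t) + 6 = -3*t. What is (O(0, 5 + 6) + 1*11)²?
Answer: 784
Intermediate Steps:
O(w, t) = -6 - 3*t
(O(0, 5 + 6) + 1*11)² = ((-6 - 3*(5 + 6)) + 1*11)² = ((-6 - 3*11) + 11)² = ((-6 - 33) + 11)² = (-39 + 11)² = (-28)² = 784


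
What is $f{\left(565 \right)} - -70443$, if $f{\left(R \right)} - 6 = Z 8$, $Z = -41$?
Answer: $70121$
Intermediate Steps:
$f{\left(R \right)} = -322$ ($f{\left(R \right)} = 6 - 328 = -322$)
$f{\left(565 \right)} - -70443 = -322 - -70443 = -322 + 70443 = 70121$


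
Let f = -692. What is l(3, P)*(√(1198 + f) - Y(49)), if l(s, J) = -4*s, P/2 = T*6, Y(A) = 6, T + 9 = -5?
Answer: 72 - 12*√506 ≈ -197.93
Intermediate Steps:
T = -14 (T = -9 - 5 = -14)
P = -168 (P = 2*(-14*6) = 2*(-84) = -168)
l(3, P)*(√(1198 + f) - Y(49)) = (-4*3)*(√(1198 - 692) - 1*6) = -12*(√506 - 6) = -12*(-6 + √506) = 72 - 12*√506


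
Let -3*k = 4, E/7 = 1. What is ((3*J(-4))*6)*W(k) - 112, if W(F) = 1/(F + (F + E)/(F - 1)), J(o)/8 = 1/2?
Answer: -10360/79 ≈ -131.14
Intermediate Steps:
J(o) = 4 (J(o) = 8/2 = 8*(1/2) = 4)
E = 7 (E = 7*1 = 7)
k = -4/3 (k = -1/3*4 = -4/3 ≈ -1.3333)
W(F) = 1/(F + (7 + F)/(-1 + F)) (W(F) = 1/(F + (F + 7)/(F - 1)) = 1/(F + (7 + F)/(-1 + F)))
((3*J(-4))*6)*W(k) - 112 = ((3*4)*6)*((-1 - 4/3)/(7 + (-4/3)**2)) - 112 = (12*6)*(-7/3/(7 + 16/9)) - 112 = 72*(-7/3/(79/9)) - 112 = 72*((9/79)*(-7/3)) - 112 = 72*(-21/79) - 112 = -1512/79 - 112 = -10360/79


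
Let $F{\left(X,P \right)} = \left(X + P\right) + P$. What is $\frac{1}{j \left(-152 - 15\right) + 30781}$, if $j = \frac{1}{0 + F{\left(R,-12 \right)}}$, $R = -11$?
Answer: $\frac{35}{1077502} \approx 3.2483 \cdot 10^{-5}$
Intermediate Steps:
$F{\left(X,P \right)} = X + 2 P$ ($F{\left(X,P \right)} = \left(P + X\right) + P = X + 2 P$)
$j = - \frac{1}{35}$ ($j = \frac{1}{0 + \left(-11 + 2 \left(-12\right)\right)} = \frac{1}{0 - 35} = \frac{1}{-35} = - \frac{1}{35} \approx -0.028571$)
$\frac{1}{j \left(-152 - 15\right) + 30781} = \frac{1}{- \frac{-152 - 15}{35} + 30781} = \frac{1}{\left(- \frac{1}{35}\right) \left(-167\right) + 30781} = \frac{1}{\frac{167}{35} + 30781} = \frac{1}{\frac{1077502}{35}} = \frac{35}{1077502}$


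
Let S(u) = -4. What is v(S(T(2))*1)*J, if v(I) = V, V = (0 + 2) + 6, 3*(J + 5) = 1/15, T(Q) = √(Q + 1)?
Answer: -1792/45 ≈ -39.822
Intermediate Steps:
T(Q) = √(1 + Q)
J = -224/45 (J = -5 + (⅓)/15 = -5 + (⅓)*(1/15) = -5 + 1/45 = -224/45 ≈ -4.9778)
V = 8 (V = 2 + 6 = 8)
v(I) = 8
v(S(T(2))*1)*J = 8*(-224/45) = -1792/45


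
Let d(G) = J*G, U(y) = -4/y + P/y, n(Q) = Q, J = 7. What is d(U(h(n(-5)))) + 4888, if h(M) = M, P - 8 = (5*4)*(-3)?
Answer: 24832/5 ≈ 4966.4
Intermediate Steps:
P = -52 (P = 8 + (5*4)*(-3) = 8 + 20*(-3) = 8 - 60 = -52)
U(y) = -56/y (U(y) = -4/y - 52/y = -56/y)
d(G) = 7*G
d(U(h(n(-5)))) + 4888 = 7*(-56/(-5)) + 4888 = 7*(-56*(-⅕)) + 4888 = 7*(56/5) + 4888 = 392/5 + 4888 = 24832/5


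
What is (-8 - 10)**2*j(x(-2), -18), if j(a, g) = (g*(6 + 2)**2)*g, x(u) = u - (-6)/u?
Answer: 6718464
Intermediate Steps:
x(u) = u + 6/u
j(a, g) = 64*g**2 (j(a, g) = (g*8**2)*g = (g*64)*g = (64*g)*g = 64*g**2)
(-8 - 10)**2*j(x(-2), -18) = (-8 - 10)**2*(64*(-18)**2) = (-18)**2*(64*324) = 324*20736 = 6718464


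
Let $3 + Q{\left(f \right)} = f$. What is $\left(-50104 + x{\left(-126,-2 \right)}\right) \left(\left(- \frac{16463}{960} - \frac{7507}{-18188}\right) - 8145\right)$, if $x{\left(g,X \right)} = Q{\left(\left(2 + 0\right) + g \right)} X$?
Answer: $\frac{177600385535285}{436512} \approx 4.0686 \cdot 10^{8}$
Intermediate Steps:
$Q{\left(f \right)} = -3 + f$
$x{\left(g,X \right)} = X \left(-1 + g\right)$ ($x{\left(g,X \right)} = \left(-3 + \left(\left(2 + 0\right) + g\right)\right) X = \left(-3 + \left(2 + g\right)\right) X = \left(-1 + g\right) X = X \left(-1 + g\right)$)
$\left(-50104 + x{\left(-126,-2 \right)}\right) \left(\left(- \frac{16463}{960} - \frac{7507}{-18188}\right) - 8145\right) = \left(-50104 - 2 \left(-1 - 126\right)\right) \left(\left(- \frac{16463}{960} - \frac{7507}{-18188}\right) - 8145\right) = \left(-50104 - -254\right) \left(\left(\left(-16463\right) \frac{1}{960} - - \frac{7507}{18188}\right) - 8145\right) = \left(-50104 + 254\right) \left(\left(- \frac{16463}{960} + \frac{7507}{18188}\right) - 8145\right) = - 49850 \left(- \frac{73055581}{4365120} - 8145\right) = \left(-49850\right) \left(- \frac{35626957981}{4365120}\right) = \frac{177600385535285}{436512}$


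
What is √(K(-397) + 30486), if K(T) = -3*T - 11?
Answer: √31666 ≈ 177.95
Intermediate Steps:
K(T) = -11 - 3*T
√(K(-397) + 30486) = √((-11 - 3*(-397)) + 30486) = √((-11 + 1191) + 30486) = √(1180 + 30486) = √31666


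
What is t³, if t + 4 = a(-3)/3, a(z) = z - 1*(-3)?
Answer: -64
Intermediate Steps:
a(z) = 3 + z (a(z) = z + 3 = 3 + z)
t = -4 (t = -4 + (3 - 3)/3 = -4 + 0*(⅓) = -4 + 0 = -4)
t³ = (-4)³ = -64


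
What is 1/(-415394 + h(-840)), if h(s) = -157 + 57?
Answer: -1/415494 ≈ -2.4068e-6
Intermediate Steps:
h(s) = -100
1/(-415394 + h(-840)) = 1/(-415394 - 100) = 1/(-415494) = -1/415494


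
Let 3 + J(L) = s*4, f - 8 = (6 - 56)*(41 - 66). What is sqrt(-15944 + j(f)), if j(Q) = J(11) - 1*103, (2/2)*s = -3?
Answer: I*sqrt(16062) ≈ 126.74*I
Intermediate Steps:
s = -3
f = 1258 (f = 8 + (6 - 56)*(41 - 66) = 8 - 50*(-25) = 8 + 1250 = 1258)
J(L) = -15 (J(L) = -3 - 3*4 = -3 - 12 = -15)
j(Q) = -118 (j(Q) = -15 - 1*103 = -15 - 103 = -118)
sqrt(-15944 + j(f)) = sqrt(-15944 - 118) = sqrt(-16062) = I*sqrt(16062)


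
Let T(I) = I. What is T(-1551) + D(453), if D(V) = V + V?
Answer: -645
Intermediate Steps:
D(V) = 2*V
T(-1551) + D(453) = -1551 + 2*453 = -1551 + 906 = -645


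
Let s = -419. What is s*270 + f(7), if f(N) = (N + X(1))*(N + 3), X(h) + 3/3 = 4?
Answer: -113030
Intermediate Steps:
X(h) = 3 (X(h) = -1 + 4 = 3)
f(N) = (3 + N)² (f(N) = (N + 3)*(N + 3) = (3 + N)*(3 + N) = (3 + N)²)
s*270 + f(7) = -419*270 + (9 + 7² + 6*7) = -113130 + (9 + 49 + 42) = -113130 + 100 = -113030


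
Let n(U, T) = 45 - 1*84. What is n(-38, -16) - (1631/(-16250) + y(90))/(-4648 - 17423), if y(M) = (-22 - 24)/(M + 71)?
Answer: -32637505889/836858750 ≈ -39.000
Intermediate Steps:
y(M) = -46/(71 + M)
n(U, T) = -39 (n(U, T) = 45 - 84 = -39)
n(-38, -16) - (1631/(-16250) + y(90))/(-4648 - 17423) = -39 - (1631/(-16250) - 46/(71 + 90))/(-4648 - 17423) = -39 - (1631*(-1/16250) - 46/161)/(-22071) = -39 - (-1631/16250 - 46*1/161)*(-1)/22071 = -39 - (-1631/16250 - 2/7)*(-1)/22071 = -39 - (-43917)*(-1)/(113750*22071) = -39 - 1*14639/836858750 = -39 - 14639/836858750 = -32637505889/836858750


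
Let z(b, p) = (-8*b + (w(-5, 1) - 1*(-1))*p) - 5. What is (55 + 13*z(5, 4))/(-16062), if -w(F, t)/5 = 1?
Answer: 123/2677 ≈ 0.045947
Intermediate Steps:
w(F, t) = -5 (w(F, t) = -5*1 = -5)
z(b, p) = -5 - 8*b - 4*p (z(b, p) = (-8*b + (-5 - 1*(-1))*p) - 5 = (-8*b + (-5 + 1)*p) - 5 = (-8*b - 4*p) - 5 = -5 - 8*b - 4*p)
(55 + 13*z(5, 4))/(-16062) = (55 + 13*(-5 - 8*5 - 4*4))/(-16062) = (55 + 13*(-5 - 40 - 16))*(-1/16062) = (55 + 13*(-61))*(-1/16062) = (55 - 793)*(-1/16062) = -738*(-1/16062) = 123/2677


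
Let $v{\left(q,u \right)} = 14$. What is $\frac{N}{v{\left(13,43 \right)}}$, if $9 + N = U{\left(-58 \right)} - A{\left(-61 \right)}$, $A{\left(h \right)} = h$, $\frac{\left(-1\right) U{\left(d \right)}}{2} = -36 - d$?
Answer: $\frac{4}{7} \approx 0.57143$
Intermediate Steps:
$U{\left(d \right)} = 72 + 2 d$ ($U{\left(d \right)} = - 2 \left(-36 - d\right) = 72 + 2 d$)
$N = 8$ ($N = -9 + \left(\left(72 + 2 \left(-58\right)\right) - -61\right) = -9 + \left(\left(72 - 116\right) + 61\right) = -9 + \left(-44 + 61\right) = -9 + 17 = 8$)
$\frac{N}{v{\left(13,43 \right)}} = \frac{8}{14} = 8 \cdot \frac{1}{14} = \frac{4}{7}$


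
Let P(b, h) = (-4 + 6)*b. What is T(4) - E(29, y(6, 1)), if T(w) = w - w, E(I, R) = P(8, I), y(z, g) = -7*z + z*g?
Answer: -16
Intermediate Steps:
y(z, g) = -7*z + g*z
P(b, h) = 2*b
E(I, R) = 16 (E(I, R) = 2*8 = 16)
T(w) = 0
T(4) - E(29, y(6, 1)) = 0 - 1*16 = 0 - 16 = -16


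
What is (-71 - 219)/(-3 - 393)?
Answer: 145/198 ≈ 0.73232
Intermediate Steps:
(-71 - 219)/(-3 - 393) = -290/(-396) = -290*(-1/396) = 145/198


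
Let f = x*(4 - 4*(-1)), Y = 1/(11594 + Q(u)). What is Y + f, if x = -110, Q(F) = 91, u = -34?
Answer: -10282799/11685 ≈ -880.00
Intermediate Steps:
Y = 1/11685 (Y = 1/(11594 + 91) = 1/11685 ≈ 8.5580e-5)
f = -880 (f = -110*(4 - 4*(-1)) = -110*(4 + 4) = -110*8 = -880)
Y + f = 1/11685 - 880 = -10282799/11685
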